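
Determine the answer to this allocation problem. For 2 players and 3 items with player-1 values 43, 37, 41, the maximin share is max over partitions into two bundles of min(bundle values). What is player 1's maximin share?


Step 1: Item values = 43, 37, 41
Step 2: Enumerate all 2-bundle partitions and take the smaller bundle:
  Partition 1: {43} vs {37,41} -> bundles 43, 78; min = 43
  Partition 2: {37} vs {43,41} -> bundles 37, 84; min = 37
  Partition 3: {41} vs {43,37} -> bundles 41, 80; min = 41
Step 3: MMS = max(43, 37, 41) = 43

43


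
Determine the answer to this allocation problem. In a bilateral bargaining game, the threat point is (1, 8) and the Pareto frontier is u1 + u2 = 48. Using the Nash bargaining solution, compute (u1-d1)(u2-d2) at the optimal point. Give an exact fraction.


Step 1: The Nash solution splits surplus symmetrically above the disagreement point
Step 2: u1 = (total + d1 - d2)/2 = (48 + 1 - 8)/2 = 41/2
Step 3: u2 = (total - d1 + d2)/2 = (48 - 1 + 8)/2 = 55/2
Step 4: Nash product = (41/2 - 1) * (55/2 - 8)
Step 5: = 39/2 * 39/2 = 1521/4

1521/4


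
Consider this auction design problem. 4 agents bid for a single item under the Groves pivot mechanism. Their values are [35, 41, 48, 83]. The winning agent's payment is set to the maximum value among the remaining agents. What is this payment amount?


Step 1: The efficient winner is agent 3 with value 83
Step 2: Other agents' values: [35, 41, 48]
Step 3: Pivot payment = max(others) = 48
Step 4: The winner pays 48

48


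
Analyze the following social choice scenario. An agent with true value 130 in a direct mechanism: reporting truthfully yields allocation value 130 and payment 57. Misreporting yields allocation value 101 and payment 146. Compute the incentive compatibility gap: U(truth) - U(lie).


Step 1: U(truth) = value - payment = 130 - 57 = 73
Step 2: U(lie) = allocation - payment = 101 - 146 = -45
Step 3: IC gap = 73 - (-45) = 118

118


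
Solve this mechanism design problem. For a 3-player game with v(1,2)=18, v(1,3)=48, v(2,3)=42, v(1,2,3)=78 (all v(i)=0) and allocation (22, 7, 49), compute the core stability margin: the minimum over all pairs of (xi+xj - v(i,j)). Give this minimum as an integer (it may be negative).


Step 1: Slack for coalition (1,2): x1+x2 - v12 = 29 - 18 = 11
Step 2: Slack for coalition (1,3): x1+x3 - v13 = 71 - 48 = 23
Step 3: Slack for coalition (2,3): x2+x3 - v23 = 56 - 42 = 14
Step 4: Minimum slack = min(11, 23, 14) = 11, attained by (1,2); no pair can gain by deviating, so the allocation is in the core

11


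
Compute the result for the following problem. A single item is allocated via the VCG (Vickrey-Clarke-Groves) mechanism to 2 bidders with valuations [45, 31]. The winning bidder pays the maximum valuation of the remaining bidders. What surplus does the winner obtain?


Step 1: The winner is the agent with the highest value: agent 0 with value 45
Step 2: Values of other agents: [31]
Step 3: VCG payment = max of others' values = 31
Step 4: Surplus = 45 - 31 = 14

14


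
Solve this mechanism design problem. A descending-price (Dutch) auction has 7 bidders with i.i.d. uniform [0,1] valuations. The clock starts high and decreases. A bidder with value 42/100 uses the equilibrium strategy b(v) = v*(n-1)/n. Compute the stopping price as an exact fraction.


Step 1: Dutch auctions are strategically equivalent to first-price auctions
Step 2: The equilibrium bid is b(v) = v*(n-1)/n
Step 3: b = 21/50 * 6/7
Step 4: b = 9/25

9/25


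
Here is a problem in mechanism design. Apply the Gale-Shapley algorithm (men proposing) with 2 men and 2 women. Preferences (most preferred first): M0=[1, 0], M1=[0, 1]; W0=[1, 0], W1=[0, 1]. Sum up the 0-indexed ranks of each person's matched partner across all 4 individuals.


Step 1: Run Gale-Shapley (men propose, women hold best offer):
  M0 proposes to W1; she accepts
  M1 proposes to W0; she accepts
Step 2: Final matching: W0-M1, W1-M0
Step 3: 0-indexed ranks (man's rank of his match, then woman's): 0 + 0 + 0 + 0
Step 4: Total rank sum = 0

0


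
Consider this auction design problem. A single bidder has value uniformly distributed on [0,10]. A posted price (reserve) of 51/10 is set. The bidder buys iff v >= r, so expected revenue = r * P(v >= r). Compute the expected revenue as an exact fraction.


Step 1: Posted price r = 51/10, value support [0,10]
Step 2: P(v >= r) = (10 - 51/10)/10 = 49/100
Step 3: Expected revenue = r * P(v >= r) = 51/10 * 49/100
Step 4: Revenue = 2499/1000

2499/1000


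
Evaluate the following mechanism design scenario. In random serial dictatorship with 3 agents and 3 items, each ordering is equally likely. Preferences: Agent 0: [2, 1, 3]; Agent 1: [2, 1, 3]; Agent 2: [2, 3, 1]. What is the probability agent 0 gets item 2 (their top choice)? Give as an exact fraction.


Step 1: Agent 0 wants item 2
Step 2: There are 6 possible orderings of agents
Step 3: In 2 orderings, agent 0 gets item 2
Step 4: Probability = 2/6 = 1/3

1/3


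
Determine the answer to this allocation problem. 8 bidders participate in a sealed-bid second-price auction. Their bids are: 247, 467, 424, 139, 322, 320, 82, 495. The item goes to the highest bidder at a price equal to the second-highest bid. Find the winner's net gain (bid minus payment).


Step 1: Sort bids in descending order: 495, 467, 424, 322, 320, 247, 139, 82
Step 2: The winning bid is the highest: 495
Step 3: The payment equals the second-highest bid: 467
Step 4: Surplus = winner's bid - payment = 495 - 467 = 28

28


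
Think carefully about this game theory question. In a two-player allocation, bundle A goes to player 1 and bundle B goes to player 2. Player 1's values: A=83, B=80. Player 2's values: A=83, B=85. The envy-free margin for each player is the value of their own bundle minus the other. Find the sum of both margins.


Step 1: Player 1's margin = v1(A) - v1(B) = 83 - 80 = 3
Step 2: Player 2's margin = v2(B) - v2(A) = 85 - 83 = 2
Step 3: Total margin = 3 + 2 = 5

5


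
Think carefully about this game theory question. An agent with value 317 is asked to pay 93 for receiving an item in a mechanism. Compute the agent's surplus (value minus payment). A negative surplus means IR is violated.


Step 1: Surplus = value - payment = 317 - 93 = 224
Step 2: IR is satisfied (surplus >= 0)

224


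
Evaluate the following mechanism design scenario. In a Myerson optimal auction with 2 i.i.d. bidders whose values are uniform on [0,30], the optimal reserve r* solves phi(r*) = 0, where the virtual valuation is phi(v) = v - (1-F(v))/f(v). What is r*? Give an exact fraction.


Step 1: For U[0,30], F(v) = v/30 and f(v) = 1/30
Step 2: phi(v) = v - (1 - v/30)/(1/30) = v - (30 - v) = 2v - 30
Step 3: Set phi(r*) = 0: 2r* - 30 = 0
Step 4: r* = 30/2 = 15 (the number of bidders n = 2 does not enter)

15


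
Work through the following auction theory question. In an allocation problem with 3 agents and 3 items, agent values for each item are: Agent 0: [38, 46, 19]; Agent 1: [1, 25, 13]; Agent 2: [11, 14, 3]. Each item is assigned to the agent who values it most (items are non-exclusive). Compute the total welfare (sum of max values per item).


Step 1: For each item, find the maximum value among all agents.
Step 2: Item 0 -> Agent 0 (value 38)
Step 3: Item 1 -> Agent 0 (value 46)
Step 4: Item 2 -> Agent 0 (value 19)
Step 5: Total welfare = 38 + 46 + 19 = 103

103


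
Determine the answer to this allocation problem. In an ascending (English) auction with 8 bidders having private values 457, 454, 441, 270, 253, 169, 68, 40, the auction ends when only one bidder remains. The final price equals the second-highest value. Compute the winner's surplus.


Step 1: Identify the highest value: 457
Step 2: Identify the second-highest value: 454
Step 3: The final price = second-highest value = 454
Step 4: Surplus = 457 - 454 = 3

3


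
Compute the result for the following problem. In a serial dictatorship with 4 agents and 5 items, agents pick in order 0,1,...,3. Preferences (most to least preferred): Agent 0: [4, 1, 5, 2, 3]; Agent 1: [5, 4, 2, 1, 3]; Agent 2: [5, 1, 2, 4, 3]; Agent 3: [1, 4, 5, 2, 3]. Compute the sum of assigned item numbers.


Step 1: Agent 0 picks item 4
Step 2: Agent 1 picks item 5
Step 3: Agent 2 picks item 1
Step 4: Agent 3 picks item 2
Step 5: Sum = 4 + 5 + 1 + 2 = 12

12


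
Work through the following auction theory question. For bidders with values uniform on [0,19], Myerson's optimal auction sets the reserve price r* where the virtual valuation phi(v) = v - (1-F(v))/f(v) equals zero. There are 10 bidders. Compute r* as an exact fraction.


Step 1: For U[0,19], F(v) = v/19 and f(v) = 1/19
Step 2: phi(v) = v - (1 - v/19)/(1/19) = v - (19 - v) = 2v - 19
Step 3: Set phi(r*) = 0: 2r* - 19 = 0
Step 4: r* = 19/2 (the number of bidders n = 10 does not enter)

19/2


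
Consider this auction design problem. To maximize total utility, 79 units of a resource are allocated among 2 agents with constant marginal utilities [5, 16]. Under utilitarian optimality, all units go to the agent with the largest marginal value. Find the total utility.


Step 1: The marginal utilities are [5, 16]
Step 2: The highest marginal utility is 16
Step 3: All 79 units go to that agent
Step 4: Total utility = 16 * 79 = 1264

1264


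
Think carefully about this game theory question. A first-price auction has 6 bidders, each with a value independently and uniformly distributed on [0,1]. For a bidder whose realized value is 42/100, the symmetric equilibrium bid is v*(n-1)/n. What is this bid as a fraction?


Step 1: The symmetric BNE bidding function is b(v) = v * (n-1) / n
Step 2: Substitute v = 21/50 and n = 6
Step 3: b = 21/50 * 5/6
Step 4: b = 7/20

7/20


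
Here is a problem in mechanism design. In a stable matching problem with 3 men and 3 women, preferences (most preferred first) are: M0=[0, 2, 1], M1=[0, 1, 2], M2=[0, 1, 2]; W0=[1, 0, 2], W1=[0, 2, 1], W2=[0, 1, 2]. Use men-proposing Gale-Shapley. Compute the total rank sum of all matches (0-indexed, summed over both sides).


Step 1: Run Gale-Shapley (men propose, women hold best offer):
  M0 proposes to W0; she accepts
  M1 proposes to W0; she switches from M0
  M2 proposes to W0; rejected
  M2 proposes to W1; she accepts
  M0 proposes to W2; she accepts
Step 2: Final matching: W0-M1, W1-M2, W2-M0
Step 3: 0-indexed ranks (man's rank of his match, then woman's): 0 + 0 + 1 + 1 + 1 + 0
Step 4: Total rank sum = 3

3


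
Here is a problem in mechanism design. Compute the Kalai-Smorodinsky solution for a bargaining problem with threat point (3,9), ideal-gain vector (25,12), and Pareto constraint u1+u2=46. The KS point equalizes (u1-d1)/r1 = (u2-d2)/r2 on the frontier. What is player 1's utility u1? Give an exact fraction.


Step 1: At the KS point, (u1-d1)/r1 = (u2-d2)/r2 = t and u1+u2 = 46
Step 2: u1 = d1 + r1*t and u2 = d2 + r2*t, so (d1 + r1*t) + (d2 + r2*t) = 46
Step 3: t = (46 - 3 - 9)/(25 + 12) = 34/37
Step 4: u1 = d1 + r1*t = 3 + 25 * 34/37 = 961/37
Step 5: (Check: u2 = d2 + r2*t = 741/37; u1+u2 = 961/37 + 741/37 = 46, on the frontier.)

961/37


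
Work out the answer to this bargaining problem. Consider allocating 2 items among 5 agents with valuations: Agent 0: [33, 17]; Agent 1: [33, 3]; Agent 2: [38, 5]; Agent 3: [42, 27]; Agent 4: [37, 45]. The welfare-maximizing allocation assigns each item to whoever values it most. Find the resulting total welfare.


Step 1: For each item, find the maximum value among all agents.
Step 2: Item 0 -> Agent 3 (value 42)
Step 3: Item 1 -> Agent 4 (value 45)
Step 4: Total welfare = 42 + 45 = 87

87


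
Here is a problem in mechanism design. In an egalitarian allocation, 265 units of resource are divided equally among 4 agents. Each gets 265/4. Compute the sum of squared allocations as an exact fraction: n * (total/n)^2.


Step 1: Each agent's share = 265/4
Step 2: Square of each share = (265/4)^2 = 70225/16
Step 3: Sum of squares = 4 * 70225/16 = 70225/4

70225/4


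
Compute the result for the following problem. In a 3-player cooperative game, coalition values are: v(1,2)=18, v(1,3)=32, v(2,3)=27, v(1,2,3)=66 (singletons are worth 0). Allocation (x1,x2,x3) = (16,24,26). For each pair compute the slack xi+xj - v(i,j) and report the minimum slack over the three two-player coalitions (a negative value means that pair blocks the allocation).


Step 1: Slack for coalition (1,2): x1+x2 - v12 = 40 - 18 = 22
Step 2: Slack for coalition (1,3): x1+x3 - v13 = 42 - 32 = 10
Step 3: Slack for coalition (2,3): x2+x3 - v23 = 50 - 27 = 23
Step 4: Minimum slack = min(22, 10, 23) = 10, attained by (1,3); no pair can gain by deviating, so the allocation is in the core

10


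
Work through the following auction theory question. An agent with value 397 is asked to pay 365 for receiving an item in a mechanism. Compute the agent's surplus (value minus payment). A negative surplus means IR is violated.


Step 1: Surplus = value - payment = 397 - 365 = 32
Step 2: IR is satisfied (surplus >= 0)

32


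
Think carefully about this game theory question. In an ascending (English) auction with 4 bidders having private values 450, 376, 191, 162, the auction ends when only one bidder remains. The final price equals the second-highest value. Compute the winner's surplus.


Step 1: Identify the highest value: 450
Step 2: Identify the second-highest value: 376
Step 3: The final price = second-highest value = 376
Step 4: Surplus = 450 - 376 = 74

74


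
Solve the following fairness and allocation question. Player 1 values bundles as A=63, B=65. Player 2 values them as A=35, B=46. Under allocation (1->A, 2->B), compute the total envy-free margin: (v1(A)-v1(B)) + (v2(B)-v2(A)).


Step 1: Player 1's margin = v1(A) - v1(B) = 63 - 65 = -2
Step 2: Player 2's margin = v2(B) - v2(A) = 46 - 35 = 11
Step 3: Total margin = -2 + 11 = 9

9


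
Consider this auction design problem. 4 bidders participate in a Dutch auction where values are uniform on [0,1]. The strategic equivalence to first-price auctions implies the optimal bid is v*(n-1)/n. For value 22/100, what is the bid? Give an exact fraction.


Step 1: Dutch auctions are strategically equivalent to first-price auctions
Step 2: The equilibrium bid is b(v) = v*(n-1)/n
Step 3: b = 11/50 * 3/4
Step 4: b = 33/200

33/200


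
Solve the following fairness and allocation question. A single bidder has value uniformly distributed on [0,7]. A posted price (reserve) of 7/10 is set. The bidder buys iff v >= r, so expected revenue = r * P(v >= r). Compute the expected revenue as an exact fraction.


Step 1: Posted price r = 7/10, value support [0,7]
Step 2: P(v >= r) = (7 - 7/10)/7 = 9/10
Step 3: Expected revenue = r * P(v >= r) = 7/10 * 9/10
Step 4: Revenue = 63/100

63/100


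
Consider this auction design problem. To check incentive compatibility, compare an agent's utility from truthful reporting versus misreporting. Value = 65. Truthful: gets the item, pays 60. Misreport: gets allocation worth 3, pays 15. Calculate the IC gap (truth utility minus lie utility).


Step 1: U(truth) = value - payment = 65 - 60 = 5
Step 2: U(lie) = allocation - payment = 3 - 15 = -12
Step 3: IC gap = 5 - (-12) = 17

17


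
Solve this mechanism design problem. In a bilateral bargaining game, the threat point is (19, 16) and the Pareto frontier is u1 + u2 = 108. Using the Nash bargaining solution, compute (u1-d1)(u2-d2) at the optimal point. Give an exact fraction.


Step 1: The Nash solution splits surplus symmetrically above the disagreement point
Step 2: u1 = (total + d1 - d2)/2 = (108 + 19 - 16)/2 = 111/2
Step 3: u2 = (total - d1 + d2)/2 = (108 - 19 + 16)/2 = 105/2
Step 4: Nash product = (111/2 - 19) * (105/2 - 16)
Step 5: = 73/2 * 73/2 = 5329/4

5329/4


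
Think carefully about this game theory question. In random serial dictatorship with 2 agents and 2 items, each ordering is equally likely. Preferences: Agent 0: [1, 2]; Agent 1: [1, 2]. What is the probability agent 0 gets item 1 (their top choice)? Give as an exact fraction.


Step 1: Agent 0 wants item 1
Step 2: There are 2 possible orderings of agents
Step 3: In 1 orderings, agent 0 gets item 1
Step 4: Probability = 1/2

1/2


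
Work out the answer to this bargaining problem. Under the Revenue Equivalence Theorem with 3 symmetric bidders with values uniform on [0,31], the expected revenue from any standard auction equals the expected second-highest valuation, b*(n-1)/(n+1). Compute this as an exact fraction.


Step 1: By Revenue Equivalence, expected revenue = b*(n-1)/(n+1)
Step 2: Substituting n = 3, b = 31
Step 3: Revenue = 31*(3-1)/(3+1) = 31*2/4
Step 4: Revenue = 62/4 = 31/2

31/2


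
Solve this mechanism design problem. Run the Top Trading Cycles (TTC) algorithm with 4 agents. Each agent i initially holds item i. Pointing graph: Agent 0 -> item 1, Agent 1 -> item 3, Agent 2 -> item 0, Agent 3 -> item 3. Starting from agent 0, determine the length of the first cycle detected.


Step 1: Trace the pointer graph from agent 0: 0 -> 1 -> 3 -> 3
Step 2: A cycle is detected when we revisit agent 3
Step 3: The cycle is: 3 -> 3
Step 4: Cycle length = 1

1


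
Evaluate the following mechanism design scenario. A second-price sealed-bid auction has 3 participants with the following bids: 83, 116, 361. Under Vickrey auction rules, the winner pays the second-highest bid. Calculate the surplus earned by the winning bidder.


Step 1: Sort bids in descending order: 361, 116, 83
Step 2: The winning bid is the highest: 361
Step 3: The payment equals the second-highest bid: 116
Step 4: Surplus = winner's bid - payment = 361 - 116 = 245

245


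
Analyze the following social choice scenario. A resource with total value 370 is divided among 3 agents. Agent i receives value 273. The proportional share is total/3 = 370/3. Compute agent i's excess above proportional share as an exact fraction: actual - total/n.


Step 1: Proportional share = 370/3
Step 2: Agent's actual allocation = 273
Step 3: Excess = 273 - 370/3 = 449/3

449/3


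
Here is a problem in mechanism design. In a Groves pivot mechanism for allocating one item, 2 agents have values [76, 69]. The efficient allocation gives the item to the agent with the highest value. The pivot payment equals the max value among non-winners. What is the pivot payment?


Step 1: The efficient winner is agent 0 with value 76
Step 2: Other agents' values: [69]
Step 3: Pivot payment = max(others) = 69
Step 4: The winner pays 69

69


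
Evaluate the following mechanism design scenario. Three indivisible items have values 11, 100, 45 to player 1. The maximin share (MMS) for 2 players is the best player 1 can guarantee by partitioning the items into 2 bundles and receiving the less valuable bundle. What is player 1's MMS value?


Step 1: Item values = 11, 100, 45
Step 2: Enumerate all 2-bundle partitions and take the smaller bundle:
  Partition 1: {11} vs {100,45} -> bundles 11, 145; min = 11
  Partition 2: {100} vs {11,45} -> bundles 100, 56; min = 56
  Partition 3: {45} vs {11,100} -> bundles 45, 111; min = 45
Step 3: MMS = max(11, 56, 45) = 56

56


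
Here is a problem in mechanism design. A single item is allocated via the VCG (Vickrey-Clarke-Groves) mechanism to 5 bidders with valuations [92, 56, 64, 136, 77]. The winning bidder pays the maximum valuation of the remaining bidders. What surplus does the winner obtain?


Step 1: The winner is the agent with the highest value: agent 3 with value 136
Step 2: Values of other agents: [92, 56, 64, 77]
Step 3: VCG payment = max of others' values = 92
Step 4: Surplus = 136 - 92 = 44

44


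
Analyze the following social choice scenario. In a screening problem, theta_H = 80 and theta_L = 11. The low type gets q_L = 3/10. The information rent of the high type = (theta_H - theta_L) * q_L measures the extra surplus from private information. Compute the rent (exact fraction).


Step 1: theta_H - theta_L = 80 - 11 = 69
Step 2: Information rent = (theta_H - theta_L) * q_L
Step 3: = 69 * 3/10
Step 4: = 207/10

207/10


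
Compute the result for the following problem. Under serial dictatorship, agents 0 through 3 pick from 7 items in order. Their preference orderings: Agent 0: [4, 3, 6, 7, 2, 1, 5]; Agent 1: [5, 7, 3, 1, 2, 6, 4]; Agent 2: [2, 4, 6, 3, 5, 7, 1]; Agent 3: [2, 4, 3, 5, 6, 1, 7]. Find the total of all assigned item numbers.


Step 1: Agent 0 picks item 4
Step 2: Agent 1 picks item 5
Step 3: Agent 2 picks item 2
Step 4: Agent 3 picks item 3
Step 5: Sum = 4 + 5 + 2 + 3 = 14

14


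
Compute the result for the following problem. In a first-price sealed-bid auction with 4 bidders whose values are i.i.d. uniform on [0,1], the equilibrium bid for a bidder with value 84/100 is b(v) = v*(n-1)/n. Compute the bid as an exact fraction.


Step 1: The symmetric BNE bidding function is b(v) = v * (n-1) / n
Step 2: Substitute v = 21/25 and n = 4
Step 3: b = 21/25 * 3/4
Step 4: b = 63/100

63/100


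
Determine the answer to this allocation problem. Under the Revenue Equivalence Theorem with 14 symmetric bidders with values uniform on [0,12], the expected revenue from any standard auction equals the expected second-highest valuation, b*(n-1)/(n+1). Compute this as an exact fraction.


Step 1: By Revenue Equivalence, expected revenue = b*(n-1)/(n+1)
Step 2: Substituting n = 14, b = 12
Step 3: Revenue = 12*(14-1)/(14+1) = 12*13/15
Step 4: Revenue = 156/15 = 52/5

52/5


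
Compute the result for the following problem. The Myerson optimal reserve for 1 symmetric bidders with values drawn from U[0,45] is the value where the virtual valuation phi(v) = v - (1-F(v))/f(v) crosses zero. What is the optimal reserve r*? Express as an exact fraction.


Step 1: For U[0,45], F(v) = v/45 and f(v) = 1/45
Step 2: phi(v) = v - (1 - v/45)/(1/45) = v - (45 - v) = 2v - 45
Step 3: Set phi(r*) = 0: 2r* - 45 = 0
Step 4: r* = 45/2 (the number of bidders n = 1 does not enter)

45/2


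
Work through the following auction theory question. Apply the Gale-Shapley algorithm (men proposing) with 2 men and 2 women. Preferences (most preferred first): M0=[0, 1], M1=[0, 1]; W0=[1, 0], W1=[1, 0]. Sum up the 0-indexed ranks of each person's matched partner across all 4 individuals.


Step 1: Run Gale-Shapley (men propose, women hold best offer):
  M0 proposes to W0; she accepts
  M1 proposes to W0; she switches from M0
  M0 proposes to W1; she accepts
Step 2: Final matching: W0-M1, W1-M0
Step 3: 0-indexed ranks (man's rank of his match, then woman's): 0 + 0 + 1 + 1
Step 4: Total rank sum = 2

2


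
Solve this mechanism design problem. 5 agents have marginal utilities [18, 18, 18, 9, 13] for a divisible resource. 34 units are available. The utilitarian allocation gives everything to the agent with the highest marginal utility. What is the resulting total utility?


Step 1: The marginal utilities are [18, 18, 18, 9, 13]
Step 2: The highest marginal utility is 18
Step 3: All 34 units go to that agent
Step 4: Total utility = 18 * 34 = 612

612


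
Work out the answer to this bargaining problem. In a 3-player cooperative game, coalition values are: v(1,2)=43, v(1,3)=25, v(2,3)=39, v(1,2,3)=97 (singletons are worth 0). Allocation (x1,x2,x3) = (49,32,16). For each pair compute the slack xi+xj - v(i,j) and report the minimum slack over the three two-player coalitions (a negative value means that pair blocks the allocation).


Step 1: Slack for coalition (1,2): x1+x2 - v12 = 81 - 43 = 38
Step 2: Slack for coalition (1,3): x1+x3 - v13 = 65 - 25 = 40
Step 3: Slack for coalition (2,3): x2+x3 - v23 = 48 - 39 = 9
Step 4: Minimum slack = min(38, 40, 9) = 9, attained by (2,3); no pair can gain by deviating, so the allocation is in the core

9


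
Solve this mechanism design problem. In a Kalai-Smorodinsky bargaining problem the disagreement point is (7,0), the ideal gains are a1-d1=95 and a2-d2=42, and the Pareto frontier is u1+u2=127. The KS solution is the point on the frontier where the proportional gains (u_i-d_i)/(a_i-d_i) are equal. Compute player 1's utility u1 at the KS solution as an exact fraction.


Step 1: At the KS point, (u1-d1)/r1 = (u2-d2)/r2 = t and u1+u2 = 127
Step 2: u1 = d1 + r1*t and u2 = d2 + r2*t, so (d1 + r1*t) + (d2 + r2*t) = 127
Step 3: t = (127 - 7 - 0)/(95 + 42) = 120/137
Step 4: u1 = d1 + r1*t = 7 + 95 * 120/137 = 12359/137
Step 5: (Check: u2 = d2 + r2*t = 5040/137; u1+u2 = 12359/137 + 5040/137 = 127, on the frontier.)

12359/137


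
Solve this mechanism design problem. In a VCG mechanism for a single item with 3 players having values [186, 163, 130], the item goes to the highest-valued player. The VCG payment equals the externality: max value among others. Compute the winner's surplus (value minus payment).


Step 1: The winner is the agent with the highest value: agent 0 with value 186
Step 2: Values of other agents: [163, 130]
Step 3: VCG payment = max of others' values = 163
Step 4: Surplus = 186 - 163 = 23

23


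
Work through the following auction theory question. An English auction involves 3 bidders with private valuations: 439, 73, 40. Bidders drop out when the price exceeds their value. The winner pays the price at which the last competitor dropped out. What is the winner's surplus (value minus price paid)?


Step 1: Identify the highest value: 439
Step 2: Identify the second-highest value: 73
Step 3: The final price = second-highest value = 73
Step 4: Surplus = 439 - 73 = 366

366


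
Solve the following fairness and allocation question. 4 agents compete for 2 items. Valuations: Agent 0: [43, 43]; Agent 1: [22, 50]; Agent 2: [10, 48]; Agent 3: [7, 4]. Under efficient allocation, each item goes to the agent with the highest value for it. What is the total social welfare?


Step 1: For each item, find the maximum value among all agents.
Step 2: Item 0 -> Agent 0 (value 43)
Step 3: Item 1 -> Agent 1 (value 50)
Step 4: Total welfare = 43 + 50 = 93

93


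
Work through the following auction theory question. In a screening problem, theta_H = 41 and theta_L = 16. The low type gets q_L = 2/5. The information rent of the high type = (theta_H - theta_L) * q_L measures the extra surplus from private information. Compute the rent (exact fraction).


Step 1: theta_H - theta_L = 41 - 16 = 25
Step 2: Information rent = (theta_H - theta_L) * q_L
Step 3: = 25 * 2/5
Step 4: = 10

10


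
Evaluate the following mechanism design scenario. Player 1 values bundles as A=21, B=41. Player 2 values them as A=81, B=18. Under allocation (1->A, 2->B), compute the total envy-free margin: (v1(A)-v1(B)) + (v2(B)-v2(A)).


Step 1: Player 1's margin = v1(A) - v1(B) = 21 - 41 = -20
Step 2: Player 2's margin = v2(B) - v2(A) = 18 - 81 = -63
Step 3: Total margin = -20 + -63 = -83

-83


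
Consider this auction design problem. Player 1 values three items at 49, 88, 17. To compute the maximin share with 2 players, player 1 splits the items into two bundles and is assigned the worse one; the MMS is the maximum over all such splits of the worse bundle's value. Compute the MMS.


Step 1: Item values = 49, 88, 17
Step 2: Enumerate all 2-bundle partitions and take the smaller bundle:
  Partition 1: {49} vs {88,17} -> bundles 49, 105; min = 49
  Partition 2: {88} vs {49,17} -> bundles 88, 66; min = 66
  Partition 3: {17} vs {49,88} -> bundles 17, 137; min = 17
Step 3: MMS = max(49, 66, 17) = 66

66


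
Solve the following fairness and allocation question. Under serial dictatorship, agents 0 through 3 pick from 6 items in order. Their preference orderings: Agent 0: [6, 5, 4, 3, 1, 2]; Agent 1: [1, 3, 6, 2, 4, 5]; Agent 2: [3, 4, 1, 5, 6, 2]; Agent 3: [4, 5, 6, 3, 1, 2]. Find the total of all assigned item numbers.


Step 1: Agent 0 picks item 6
Step 2: Agent 1 picks item 1
Step 3: Agent 2 picks item 3
Step 4: Agent 3 picks item 4
Step 5: Sum = 6 + 1 + 3 + 4 = 14

14


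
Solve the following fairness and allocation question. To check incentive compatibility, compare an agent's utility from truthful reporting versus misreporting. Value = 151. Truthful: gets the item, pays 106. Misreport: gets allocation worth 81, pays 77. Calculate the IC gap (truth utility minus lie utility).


Step 1: U(truth) = value - payment = 151 - 106 = 45
Step 2: U(lie) = allocation - payment = 81 - 77 = 4
Step 3: IC gap = 45 - 4 = 41

41


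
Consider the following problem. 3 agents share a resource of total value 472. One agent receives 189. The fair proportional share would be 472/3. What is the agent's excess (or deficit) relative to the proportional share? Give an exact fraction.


Step 1: Proportional share = 472/3
Step 2: Agent's actual allocation = 189
Step 3: Excess = 189 - 472/3 = 95/3

95/3


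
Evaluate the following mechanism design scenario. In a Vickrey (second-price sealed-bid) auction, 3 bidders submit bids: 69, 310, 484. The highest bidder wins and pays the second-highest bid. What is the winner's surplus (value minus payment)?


Step 1: Sort bids in descending order: 484, 310, 69
Step 2: The winning bid is the highest: 484
Step 3: The payment equals the second-highest bid: 310
Step 4: Surplus = winner's bid - payment = 484 - 310 = 174

174


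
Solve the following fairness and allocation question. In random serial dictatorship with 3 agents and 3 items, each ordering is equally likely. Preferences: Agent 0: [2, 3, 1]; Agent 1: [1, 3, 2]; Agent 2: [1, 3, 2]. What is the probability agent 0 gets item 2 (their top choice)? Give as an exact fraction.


Step 1: Agent 0 wants item 2
Step 2: There are 6 possible orderings of agents
Step 3: In 6 orderings, agent 0 gets item 2
Step 4: Probability = 6/6 = 1

1


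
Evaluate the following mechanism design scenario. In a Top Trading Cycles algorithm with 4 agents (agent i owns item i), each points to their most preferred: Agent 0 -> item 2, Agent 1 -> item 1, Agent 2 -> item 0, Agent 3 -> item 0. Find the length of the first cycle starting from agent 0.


Step 1: Trace the pointer graph from agent 0: 0 -> 2 -> 0
Step 2: A cycle is detected when we revisit agent 0
Step 3: The cycle is: 0 -> 2 -> 0
Step 4: Cycle length = 2

2


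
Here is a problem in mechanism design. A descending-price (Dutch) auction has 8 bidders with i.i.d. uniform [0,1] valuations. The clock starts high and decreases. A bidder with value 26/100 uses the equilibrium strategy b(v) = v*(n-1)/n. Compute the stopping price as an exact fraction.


Step 1: Dutch auctions are strategically equivalent to first-price auctions
Step 2: The equilibrium bid is b(v) = v*(n-1)/n
Step 3: b = 13/50 * 7/8
Step 4: b = 91/400

91/400


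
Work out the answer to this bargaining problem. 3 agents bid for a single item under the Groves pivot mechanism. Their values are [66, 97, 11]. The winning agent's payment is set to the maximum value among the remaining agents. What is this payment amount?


Step 1: The efficient winner is agent 1 with value 97
Step 2: Other agents' values: [66, 11]
Step 3: Pivot payment = max(others) = 66
Step 4: The winner pays 66

66


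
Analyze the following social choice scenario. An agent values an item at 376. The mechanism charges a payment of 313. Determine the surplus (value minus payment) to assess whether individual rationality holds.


Step 1: Surplus = value - payment = 376 - 313 = 63
Step 2: IR is satisfied (surplus >= 0)

63


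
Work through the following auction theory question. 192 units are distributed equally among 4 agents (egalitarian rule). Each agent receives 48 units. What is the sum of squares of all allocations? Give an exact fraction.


Step 1: Each agent's share = 192/4 = 48
Step 2: Square of each share = (48)^2 = 2304
Step 3: Sum of squares = 4 * 2304 = 9216

9216


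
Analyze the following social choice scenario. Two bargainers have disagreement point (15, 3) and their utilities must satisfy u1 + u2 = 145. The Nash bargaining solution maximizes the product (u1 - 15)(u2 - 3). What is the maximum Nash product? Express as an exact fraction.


Step 1: The Nash solution splits surplus symmetrically above the disagreement point
Step 2: u1 = (total + d1 - d2)/2 = (145 + 15 - 3)/2 = 157/2
Step 3: u2 = (total - d1 + d2)/2 = (145 - 15 + 3)/2 = 133/2
Step 4: Nash product = (157/2 - 15) * (133/2 - 3)
Step 5: = 127/2 * 127/2 = 16129/4

16129/4


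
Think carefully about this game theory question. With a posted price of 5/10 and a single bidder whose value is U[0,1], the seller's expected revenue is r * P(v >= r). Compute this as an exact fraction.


Step 1: Posted price r = 1/2, value support [0,1]
Step 2: P(v >= r) = (1 - 1/2)/1 = 1/2
Step 3: Expected revenue = r * P(v >= r) = 1/2 * 1/2
Step 4: Revenue = 1/4

1/4


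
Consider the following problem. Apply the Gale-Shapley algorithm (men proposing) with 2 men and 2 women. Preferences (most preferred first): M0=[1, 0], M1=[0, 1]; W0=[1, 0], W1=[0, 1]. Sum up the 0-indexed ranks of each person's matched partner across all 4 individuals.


Step 1: Run Gale-Shapley (men propose, women hold best offer):
  M0 proposes to W1; she accepts
  M1 proposes to W0; she accepts
Step 2: Final matching: W0-M1, W1-M0
Step 3: 0-indexed ranks (man's rank of his match, then woman's): 0 + 0 + 0 + 0
Step 4: Total rank sum = 0

0


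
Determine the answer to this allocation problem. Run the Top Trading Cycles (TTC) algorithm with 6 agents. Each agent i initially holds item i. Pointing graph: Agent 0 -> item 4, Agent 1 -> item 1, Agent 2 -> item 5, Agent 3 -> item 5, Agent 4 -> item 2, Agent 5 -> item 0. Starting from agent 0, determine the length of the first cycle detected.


Step 1: Trace the pointer graph from agent 0: 0 -> 4 -> 2 -> 5 -> 0
Step 2: A cycle is detected when we revisit agent 0
Step 3: The cycle is: 0 -> 4 -> 2 -> 5 -> 0
Step 4: Cycle length = 4

4


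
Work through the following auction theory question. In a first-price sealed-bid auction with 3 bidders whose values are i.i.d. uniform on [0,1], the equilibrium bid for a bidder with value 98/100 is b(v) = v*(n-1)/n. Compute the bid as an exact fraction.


Step 1: The symmetric BNE bidding function is b(v) = v * (n-1) / n
Step 2: Substitute v = 49/50 and n = 3
Step 3: b = 49/50 * 2/3
Step 4: b = 49/75

49/75


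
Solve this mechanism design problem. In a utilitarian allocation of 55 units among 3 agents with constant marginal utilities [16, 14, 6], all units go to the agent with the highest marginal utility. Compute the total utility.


Step 1: The marginal utilities are [16, 14, 6]
Step 2: The highest marginal utility is 16
Step 3: All 55 units go to that agent
Step 4: Total utility = 16 * 55 = 880

880


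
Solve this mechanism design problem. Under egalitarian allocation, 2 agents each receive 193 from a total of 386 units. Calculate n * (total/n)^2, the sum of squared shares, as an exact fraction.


Step 1: Each agent's share = 386/2 = 193
Step 2: Square of each share = (193)^2 = 37249
Step 3: Sum of squares = 2 * 37249 = 74498

74498


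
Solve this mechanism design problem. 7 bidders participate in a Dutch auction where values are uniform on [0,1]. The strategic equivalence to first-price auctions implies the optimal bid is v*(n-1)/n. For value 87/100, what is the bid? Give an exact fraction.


Step 1: Dutch auctions are strategically equivalent to first-price auctions
Step 2: The equilibrium bid is b(v) = v*(n-1)/n
Step 3: b = 87/100 * 6/7
Step 4: b = 261/350

261/350


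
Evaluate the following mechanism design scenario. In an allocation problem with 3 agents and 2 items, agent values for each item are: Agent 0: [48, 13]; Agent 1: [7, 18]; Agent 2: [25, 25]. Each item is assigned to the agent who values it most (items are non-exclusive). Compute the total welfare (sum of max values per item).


Step 1: For each item, find the maximum value among all agents.
Step 2: Item 0 -> Agent 0 (value 48)
Step 3: Item 1 -> Agent 2 (value 25)
Step 4: Total welfare = 48 + 25 = 73

73


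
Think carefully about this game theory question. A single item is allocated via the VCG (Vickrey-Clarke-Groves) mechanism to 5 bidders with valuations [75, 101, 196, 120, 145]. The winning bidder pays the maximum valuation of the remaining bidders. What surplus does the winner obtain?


Step 1: The winner is the agent with the highest value: agent 2 with value 196
Step 2: Values of other agents: [75, 101, 120, 145]
Step 3: VCG payment = max of others' values = 145
Step 4: Surplus = 196 - 145 = 51

51


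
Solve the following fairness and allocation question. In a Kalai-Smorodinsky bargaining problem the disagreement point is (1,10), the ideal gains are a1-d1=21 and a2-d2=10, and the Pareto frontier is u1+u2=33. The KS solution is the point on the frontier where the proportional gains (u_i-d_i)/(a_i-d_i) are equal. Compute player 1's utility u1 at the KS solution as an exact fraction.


Step 1: At the KS point, (u1-d1)/r1 = (u2-d2)/r2 = t and u1+u2 = 33
Step 2: u1 = d1 + r1*t and u2 = d2 + r2*t, so (d1 + r1*t) + (d2 + r2*t) = 33
Step 3: t = (33 - 1 - 10)/(21 + 10) = 22/31
Step 4: u1 = d1 + r1*t = 1 + 21 * 22/31 = 493/31
Step 5: (Check: u2 = d2 + r2*t = 530/31; u1+u2 = 493/31 + 530/31 = 33, on the frontier.)

493/31


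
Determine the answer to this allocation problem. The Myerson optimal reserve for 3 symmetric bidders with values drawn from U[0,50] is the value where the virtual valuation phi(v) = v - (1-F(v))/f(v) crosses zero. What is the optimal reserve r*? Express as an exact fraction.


Step 1: For U[0,50], F(v) = v/50 and f(v) = 1/50
Step 2: phi(v) = v - (1 - v/50)/(1/50) = v - (50 - v) = 2v - 50
Step 3: Set phi(r*) = 0: 2r* - 50 = 0
Step 4: r* = 50/2 = 25 (the number of bidders n = 3 does not enter)

25


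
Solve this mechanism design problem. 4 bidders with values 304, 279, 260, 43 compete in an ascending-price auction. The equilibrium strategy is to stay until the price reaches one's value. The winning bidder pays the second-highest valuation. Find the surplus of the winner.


Step 1: Identify the highest value: 304
Step 2: Identify the second-highest value: 279
Step 3: The final price = second-highest value = 279
Step 4: Surplus = 304 - 279 = 25

25


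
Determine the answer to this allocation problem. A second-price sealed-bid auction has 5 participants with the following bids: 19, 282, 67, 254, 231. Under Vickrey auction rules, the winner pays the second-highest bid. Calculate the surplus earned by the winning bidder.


Step 1: Sort bids in descending order: 282, 254, 231, 67, 19
Step 2: The winning bid is the highest: 282
Step 3: The payment equals the second-highest bid: 254
Step 4: Surplus = winner's bid - payment = 282 - 254 = 28

28


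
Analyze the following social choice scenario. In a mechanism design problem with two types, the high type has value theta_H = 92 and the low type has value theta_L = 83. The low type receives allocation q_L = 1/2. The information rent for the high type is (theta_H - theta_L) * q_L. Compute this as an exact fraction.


Step 1: theta_H - theta_L = 92 - 83 = 9
Step 2: Information rent = (theta_H - theta_L) * q_L
Step 3: = 9 * 1/2
Step 4: = 9/2

9/2


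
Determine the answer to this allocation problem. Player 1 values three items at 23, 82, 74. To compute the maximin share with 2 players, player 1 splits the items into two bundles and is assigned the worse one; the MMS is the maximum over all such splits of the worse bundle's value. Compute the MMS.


Step 1: Item values = 23, 82, 74
Step 2: Enumerate all 2-bundle partitions and take the smaller bundle:
  Partition 1: {23} vs {82,74} -> bundles 23, 156; min = 23
  Partition 2: {82} vs {23,74} -> bundles 82, 97; min = 82
  Partition 3: {74} vs {23,82} -> bundles 74, 105; min = 74
Step 3: MMS = max(23, 82, 74) = 82

82


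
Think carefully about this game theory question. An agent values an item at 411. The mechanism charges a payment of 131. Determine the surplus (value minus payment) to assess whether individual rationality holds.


Step 1: Surplus = value - payment = 411 - 131 = 280
Step 2: IR is satisfied (surplus >= 0)

280


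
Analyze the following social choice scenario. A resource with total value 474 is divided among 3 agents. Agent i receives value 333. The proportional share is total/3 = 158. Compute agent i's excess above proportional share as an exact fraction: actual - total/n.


Step 1: Proportional share = 474/3 = 158
Step 2: Agent's actual allocation = 333
Step 3: Excess = 333 - 158 = 175

175
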